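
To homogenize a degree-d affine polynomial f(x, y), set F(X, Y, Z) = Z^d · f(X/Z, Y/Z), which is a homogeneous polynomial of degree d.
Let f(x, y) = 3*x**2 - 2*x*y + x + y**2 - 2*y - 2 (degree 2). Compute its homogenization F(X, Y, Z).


F(X, Y, Z) = 3*X**2 - 2*X*Y + X*Z + Y**2 - 2*Y*Z - 2*Z**2

deg(f) = 2.
Substitute x = X/Z, y = Y/Z into f, then multiply by Z^2.
  monomial 3·x^2·y^0 ↦ 3·X^2·Y^0·Z^0.
  monomial -2·x^1·y^1 ↦ -2·X^1·Y^1·Z^0.
  monomial 1·x^1·y^0 ↦ 1·X^1·Y^0·Z^1.
  monomial 1·x^0·y^2 ↦ 1·X^0·Y^2·Z^0.
  monomial -2·x^0·y^1 ↦ -2·X^0·Y^1·Z^1.
  monomial -2·x^0·y^0 ↦ -2·X^0·Y^0·Z^2.
Collecting: F(X, Y, Z) = 3*X**2 - 2*X*Y + X*Z + Y**2 - 2*Y*Z - 2*Z**2.


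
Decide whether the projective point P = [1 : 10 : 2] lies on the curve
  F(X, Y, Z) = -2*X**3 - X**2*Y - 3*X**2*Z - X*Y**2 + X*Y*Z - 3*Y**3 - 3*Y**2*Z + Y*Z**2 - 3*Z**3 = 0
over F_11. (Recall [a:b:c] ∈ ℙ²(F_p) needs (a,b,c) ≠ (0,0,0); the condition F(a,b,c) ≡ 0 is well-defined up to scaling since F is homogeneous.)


F(1,10,2) ≡ 3 (mod 11); P is NOT on the curve.

Evaluate F(1, 10, 2) term-by-term (mod 11).
  -2*X**3 ↦ -2·1·1·1 = -2
  -X**2*Y ↦ -1·1·10·1 = -10
  -3*X**2*Z ↦ -3·1·1·2 = -6
  -X*Y**2 ↦ -1·1·100·1 = -100
  X*Y*Z ↦ 1·1·10·2 = 20
  -3*Y**3 ↦ -3·1·1000·1 = -3000
  -3*Y**2*Z ↦ -3·1·100·2 = -600
  Y*Z**2 ↦ 1·1·10·4 = 40
  -3*Z**3 ↦ -3·1·1·8 = -24
Sum: F(1, 10, 2) = (-2) + (-10) + (-6) + (-100) + (20) + (-3000) + (-600) + (40) + (-24) = -3682.
Reducing mod 11: -3682 ≡ 3 (mod 11).
Since F(a, b, c) ≡ 3 ≠ 0 (mod 11), P does NOT lie on the curve.


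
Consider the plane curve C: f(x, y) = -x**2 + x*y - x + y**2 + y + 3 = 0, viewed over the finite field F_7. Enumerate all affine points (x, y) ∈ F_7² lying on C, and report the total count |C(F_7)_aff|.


Affine F_7-points: {(1, 6), (2, 2), (4, 3), (4, 6), (5, 3), (5, 5), (6, 2), (6, 5)}; count = 8.

For each of the 49 pairs (x, y) ∈ F_7², evaluate f(x, y) mod 7. Record the zeros.
  x = 0: [0↦3, 1↦5, 2↦2, 3↦1, 4↦2, 5↦5, 6↦3]  zeros at y ∈ ∅
  x = 1: [0↦1, 1↦4, 2↦2, 3↦2, 4↦4, 5↦1, 6↦0]  zeros at y ∈ {6}
  x = 2: [0↦4, 1↦1, 2↦0, 3↦1, 4↦4, 5↦2, 6↦2]  zeros at y ∈ {2}
  x = 3: [0↦5, 1↦3, 2↦3, 3↦5, 4↦2, 5↦1, 6↦2]  zeros at y ∈ ∅
  x = 4: [0↦4, 1↦3, 2↦4, 3↦0, 4↦5, 5↦5, 6↦0]  zeros at y ∈ {3, 6}
  x = 5: [0↦1, 1↦1, 2↦3, 3↦0, 4↦6, 5↦0, 6↦3]  zeros at y ∈ {3, 5}
  x = 6: [0↦3, 1↦4, 2↦0, 3↦5, 4↦5, 5↦0, 6↦4]  zeros at y ∈ {2, 5}
Collecting zeros: affine points = {(1, 6), (2, 2), (4, 3), (4, 6), (5, 3), (5, 5), (6, 2), (6, 5)}.
Total count |C(F_7)_aff| = 8.


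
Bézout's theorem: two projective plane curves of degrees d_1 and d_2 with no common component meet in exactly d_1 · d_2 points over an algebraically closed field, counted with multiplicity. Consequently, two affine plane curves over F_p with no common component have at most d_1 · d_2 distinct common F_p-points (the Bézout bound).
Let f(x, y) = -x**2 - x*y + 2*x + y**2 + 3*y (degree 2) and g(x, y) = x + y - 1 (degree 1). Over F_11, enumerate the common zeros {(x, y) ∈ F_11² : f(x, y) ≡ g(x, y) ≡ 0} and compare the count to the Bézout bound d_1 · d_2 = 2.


Common zeros: {(2, 10)}; count = 1; Bézout bound = 2.

deg(f) = 2, deg(g) = 1, so Bézout bound = 2.
Scan x ∈ F_11. For each x, list the y ∈ F_11 with f(x, y) ≡ 0 and those with g(x, y) ≡ 0 (mod 11); the common zeros in that column are the intersection.
  x = 0: f ≡ 0 at y ∈ {0, 8}; g ≡ 0 at y ∈ {1}; common: ∅.
  x = 1: f ≡ 0 at y ∈ {10}; g ≡ 0 at y ∈ {0}; common: ∅.
  x = 2: f ≡ 0 at y ∈ {0, 10}; g ≡ 0 at y ∈ {10}; common: {10}.
  x = 3: f ≡ 0 at y ∈ {5, 6}; g ≡ 0 at y ∈ {9}; common: ∅.
  x = 4: f ≡ 0 at y ∈ {6}; g ≡ 0 at y ∈ {8}; common: ∅.
  x = 5: f ≡ 0 at y ∈ {5, 8}; g ≡ 0 at y ∈ {7}; common: ∅.
  x = 6: f ≡ 0 at y ∈ ∅; g ≡ 0 at y ∈ {6}; common: ∅.
  x = 7: f ≡ 0 at y ∈ ∅; g ≡ 0 at y ∈ {5}; common: ∅.
  x = 8: f ≡ 0 at y ∈ ∅; g ≡ 0 at y ∈ {4}; common: ∅.
  x = 9: f ≡ 0 at y ∈ ∅; g ≡ 0 at y ∈ {3}; common: ∅.
  x = 10: f ≡ 0 at y ∈ ∅; g ≡ 0 at y ∈ {2}; common: ∅.
Collecting: common zeros = {(2, 10)}, so the count is 1.
Comparison with the Bézout bound: 1 ≤ 2 = deg(f)·deg(g), as expected for curves with no common component (the affine F_11-count falls short of the bound because intersections may lie at infinity, over extension fields, or carry multiplicity).


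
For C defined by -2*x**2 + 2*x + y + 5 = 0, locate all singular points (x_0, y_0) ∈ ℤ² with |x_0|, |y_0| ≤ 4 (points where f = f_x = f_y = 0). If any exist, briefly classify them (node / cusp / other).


No singular points in the scanned grid; C is smooth there.

Compute partial derivatives:
  f_x = 2 - 4*x.
  f_y = 1.
f_y = 1 is a nonzero constant, so f_y never vanishes: no point (x, y) can satisfy f = f_x = f_y = 0. In particular no (x, y) ∈ {−4, ..., 4}² is singular; the curve is smooth.


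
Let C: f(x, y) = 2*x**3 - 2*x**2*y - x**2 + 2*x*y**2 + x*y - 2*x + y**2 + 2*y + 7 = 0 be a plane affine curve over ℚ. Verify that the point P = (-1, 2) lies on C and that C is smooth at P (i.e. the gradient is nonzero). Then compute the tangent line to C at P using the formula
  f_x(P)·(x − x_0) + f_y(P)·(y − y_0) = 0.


Tangent line at P: 24*x - 5*y + 34 = 0.

Step 1: f(-1, 2) = 0, so P lies on C.
Step 2: partial derivatives
  f_x(x, y) = 6*x**2 - 4*x*y - 2*x + 2*y**2 + y - 2, f_y(x, y) = -2*x**2 + 4*x*y + x + 2*y + 2.
  f_x(P) = 24, f_y(P) = -5 (gradient nonzero, so P is smooth).
Step 3: tangent line at P: 24·(x − -1) + -5·(y − 2) = 0.
Expanding: 24*x - 5*y + 34 = 0.


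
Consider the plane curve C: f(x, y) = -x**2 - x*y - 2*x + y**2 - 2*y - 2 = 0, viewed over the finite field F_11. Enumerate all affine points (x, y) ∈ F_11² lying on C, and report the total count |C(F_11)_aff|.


Affine F_11-points: {(0, 6), (0, 7), (2, 7), (2, 8), (3, 6), (3, 10), (6, 4), (7, 10), (10, 4), (10, 8)}; count = 10.

For each of the 121 pairs (x, y) ∈ F_11², evaluate f(x, y) mod 11. Record the zeros.
  x = 0: [0↦9, 1↦8, 2↦9, 3↦1, 4↦6, 5↦2, 6↦0, 7↦0, 8↦2, 9↦6, 10↦1]  zeros at y ∈ {6, 7}
  x = 1: [0↦6, 1↦4, 2↦4, 3↦6, 4↦10, 5↦5, 6↦2, 7↦1, 8↦2, 9↦5, 10↦10]  zeros at y ∈ ∅
  x = 2: [0↦1, 1↦9, 2↦8, 3↦9, 4↦1, 5↦6, 6↦2, 7↦0, 8↦0, 9↦2, 10↦6]  zeros at y ∈ {7, 8}
  x = 3: [0↦5, 1↦1, 2↦10, 3↦10, 4↦1, 5↦5, 6↦0, 7↦8, 8↦7, 9↦8, 10↦0]  zeros at y ∈ {6, 10}
  x = 4: [0↦7, 1↦2, 2↦10, 3↦9, 4↦10, 5↦2, 6↦7, 7↦3, 8↦1, 9↦1, 10↦3]  zeros at y ∈ ∅
  x = 5: [0↦7, 1↦1, 2↦8, 3↦6, 4↦6, 5↦8, 6↦1, 7↦7, 8↦4, 9↦3, 10↦4]  zeros at y ∈ ∅
  x = 6: [0↦5, 1↦9, 2↦4, 3↦1, 4↦0, 5↦1, 6↦4, 7↦9, 8↦5, 9↦3, 10↦3]  zeros at y ∈ {4}
  x = 7: [0↦1, 1↦4, 2↦9, 3↦5, 4↦3, 5↦3, 6↦5, 7↦9, 8↦4, 9↦1, 10↦0]  zeros at y ∈ {10}
  x = 8: [0↦6, 1↦8, 2↦1, 3↦7, 4↦4, 5↦3, 6↦4, 7↦7, 8↦1, 9↦8, 10↦6]  zeros at y ∈ ∅
  x = 9: [0↦9, 1↦10, 2↦2, 3↦7, 4↦3, 5↦1, 6↦1, 7↦3, 8↦7, 9↦2, 10↦10]  zeros at y ∈ ∅
  x = 10: [0↦10, 1↦10, 2↦1, 3↦5, 4↦0, 5↦8, 6↦7, 7↦8, 8↦0, 9↦5, 10↦1]  zeros at y ∈ {4, 8}
Collecting zeros: affine points = {(0, 6), (0, 7), (2, 7), (2, 8), (3, 6), (3, 10), (6, 4), (7, 10), (10, 4), (10, 8)}.
Total count |C(F_11)_aff| = 10.


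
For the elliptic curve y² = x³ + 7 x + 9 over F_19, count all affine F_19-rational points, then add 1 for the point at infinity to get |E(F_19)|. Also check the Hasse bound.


Affine points = {(0, 3), (0, 16), (1, 6), (1, 13), (3, 0), (4, 5), (4, 14), (5, 6), (5, 13), (6, 1), (6, 18), (8, 8), (8, 11), (11, 7), (11, 12), (12, 4), (12, 15), (13, 6), (13, 13), (14, 1), (14, 18), (17, 5), (17, 14), (18, 1), (18, 18)}; affine count = 25; |E(F_19)| = 26.

Discriminant check: Δ ∝ 4a³ + 27b² = 4·7³ + 27·9² = 4·343 + 27·81 ≡ 6 (mod 19). Nonzero ⇒ E is nonsingular.
For each x ∈ F_19, compute rhs = x³ + 7·x + 9 mod 19, then count y ∈ F_19 with y² ≡ rhs.
  x = 0: rhs = 9, matching y values: 3, 16 (2 points).
  x = 1: rhs = 17, matching y values: 6, 13 (2 points).
  x = 2: rhs = 12, matching y values: none (0 points).
  x = 3: rhs = 0, matching y values: 0 (1 points).
  x = 4: rhs = 6, matching y values: 5, 14 (2 points).
  x = 5: rhs = 17, matching y values: 6, 13 (2 points).
  x = 6: rhs = 1, matching y values: 1, 18 (2 points).
  x = 7: rhs = 2, matching y values: none (0 points).
  x = 8: rhs = 7, matching y values: 8, 11 (2 points).
  x = 9: rhs = 3, matching y values: none (0 points).
  x = 10: rhs = 15, matching y values: none (0 points).
  x = 11: rhs = 11, matching y values: 7, 12 (2 points).
  x = 12: rhs = 16, matching y values: 4, 15 (2 points).
  x = 13: rhs = 17, matching y values: 6, 13 (2 points).
  x = 14: rhs = 1, matching y values: 1, 18 (2 points).
  x = 15: rhs = 12, matching y values: none (0 points).
  x = 16: rhs = 18, matching y values: none (0 points).
  x = 17: rhs = 6, matching y values: 5, 14 (2 points).
  x = 18: rhs = 1, matching y values: 1, 18 (2 points).
Total affine count: 25.
Full point count |E(F_19)| = 25 + 1 = 26.
Hasse bound: |26 − (19+1)| = |6| = 6 ≤ 2√19 ≈ 8.7178 ✓.


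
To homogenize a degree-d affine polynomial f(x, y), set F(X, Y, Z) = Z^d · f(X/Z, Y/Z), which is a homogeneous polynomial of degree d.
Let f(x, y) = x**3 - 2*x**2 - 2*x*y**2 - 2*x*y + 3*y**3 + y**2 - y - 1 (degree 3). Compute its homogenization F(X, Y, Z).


F(X, Y, Z) = X**3 - 2*X**2*Z - 2*X*Y**2 - 2*X*Y*Z + 3*Y**3 + Y**2*Z - Y*Z**2 - Z**3

deg(f) = 3.
Substitute x = X/Z, y = Y/Z into f, then multiply by Z^3.
  monomial 1·x^3·y^0 ↦ 1·X^3·Y^0·Z^0.
  monomial -2·x^2·y^0 ↦ -2·X^2·Y^0·Z^1.
  monomial -2·x^1·y^2 ↦ -2·X^1·Y^2·Z^0.
  monomial -2·x^1·y^1 ↦ -2·X^1·Y^1·Z^1.
  monomial 3·x^0·y^3 ↦ 3·X^0·Y^3·Z^0.
  monomial 1·x^0·y^2 ↦ 1·X^0·Y^2·Z^1.
  monomial -1·x^0·y^1 ↦ -1·X^0·Y^1·Z^2.
  monomial -1·x^0·y^0 ↦ -1·X^0·Y^0·Z^3.
Collecting: F(X, Y, Z) = X**3 - 2*X**2*Z - 2*X*Y**2 - 2*X*Y*Z + 3*Y**3 + Y**2*Z - Y*Z**2 - Z**3.


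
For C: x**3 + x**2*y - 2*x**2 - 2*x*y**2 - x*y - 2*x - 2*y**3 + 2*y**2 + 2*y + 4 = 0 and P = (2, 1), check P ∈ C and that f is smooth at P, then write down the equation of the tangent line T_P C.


Tangent line at P: 3*x - 6*y = 0.

Step 1: f(2, 1) = 0, so P lies on C.
Step 2: partial derivatives
  f_x(x, y) = 3*x**2 + 2*x*y - 4*x - 2*y**2 - y - 2, f_y(x, y) = x**2 - 4*x*y - x - 6*y**2 + 4*y + 2.
  f_x(P) = 3, f_y(P) = -6 (gradient nonzero, so P is smooth).
Step 3: tangent line at P: 3·(x − 2) + -6·(y − 1) = 0.
Expanding: 3*x - 6*y = 0.


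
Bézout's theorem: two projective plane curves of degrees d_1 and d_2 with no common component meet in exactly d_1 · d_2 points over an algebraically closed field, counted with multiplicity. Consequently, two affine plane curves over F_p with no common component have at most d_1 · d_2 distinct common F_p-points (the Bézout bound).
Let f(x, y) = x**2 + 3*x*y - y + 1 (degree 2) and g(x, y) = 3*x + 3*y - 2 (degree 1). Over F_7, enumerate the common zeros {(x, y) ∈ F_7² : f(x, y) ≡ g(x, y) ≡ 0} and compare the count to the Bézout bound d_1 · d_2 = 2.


Common zeros: {(6, 4)}; count = 1; Bézout bound = 2.

deg(f) = 2, deg(g) = 1, so Bézout bound = 2.
Scan x ∈ F_7. For each x, list the y ∈ F_7 with f(x, y) ≡ 0 and those with g(x, y) ≡ 0 (mod 7); the common zeros in that column are the intersection.
  x = 0: f ≡ 0 at y ∈ {1}; g ≡ 0 at y ∈ {3}; common: ∅.
  x = 1: f ≡ 0 at y ∈ {6}; g ≡ 0 at y ∈ {2}; common: ∅.
  x = 2: f ≡ 0 at y ∈ {6}; g ≡ 0 at y ∈ {1}; common: ∅.
  x = 3: f ≡ 0 at y ∈ {4}; g ≡ 0 at y ∈ {0}; common: ∅.
  x = 4: f ≡ 0 at y ∈ {1}; g ≡ 0 at y ∈ {6}; common: ∅.
  x = 5: f ≡ 0 at y ∈ ∅; g ≡ 0 at y ∈ {5}; common: ∅.
  x = 6: f ≡ 0 at y ∈ {4}; g ≡ 0 at y ∈ {4}; common: {4}.
Collecting: common zeros = {(6, 4)}, so the count is 1.
Comparison with the Bézout bound: 1 ≤ 2 = deg(f)·deg(g), as expected for curves with no common component (the affine F_7-count falls short of the bound because intersections may lie at infinity, over extension fields, or carry multiplicity).


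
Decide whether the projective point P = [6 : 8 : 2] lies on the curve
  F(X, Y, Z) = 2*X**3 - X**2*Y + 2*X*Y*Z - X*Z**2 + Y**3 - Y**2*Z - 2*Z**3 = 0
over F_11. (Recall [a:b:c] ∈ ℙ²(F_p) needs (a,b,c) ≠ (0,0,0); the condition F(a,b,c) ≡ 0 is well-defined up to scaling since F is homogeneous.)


F(6,8,2) ≡ 9 (mod 11); P is NOT on the curve.

Evaluate F(6, 8, 2) term-by-term (mod 11).
  2*X**3 ↦ 2·216·1·1 = 432
  -X**2*Y ↦ -1·36·8·1 = -288
  2*X*Y*Z ↦ 2·6·8·2 = 192
  -X*Z**2 ↦ -1·6·1·4 = -24
  Y**3 ↦ 1·1·512·1 = 512
  -Y**2*Z ↦ -1·1·64·2 = -128
  -2*Z**3 ↦ -2·1·1·8 = -16
Sum: F(6, 8, 2) = (432) + (-288) + (192) + (-24) + (512) + (-128) + (-16) = 680.
Reducing mod 11: 680 ≡ 9 (mod 11).
Since F(a, b, c) ≡ 9 ≠ 0 (mod 11), P does NOT lie on the curve.


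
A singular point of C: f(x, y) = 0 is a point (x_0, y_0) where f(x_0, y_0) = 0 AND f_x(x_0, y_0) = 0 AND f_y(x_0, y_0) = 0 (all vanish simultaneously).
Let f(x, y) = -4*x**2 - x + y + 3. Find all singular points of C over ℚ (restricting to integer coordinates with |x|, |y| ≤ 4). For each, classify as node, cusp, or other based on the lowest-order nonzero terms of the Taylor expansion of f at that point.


No singular points in the scanned grid; C is smooth there.

Compute partial derivatives:
  f_x = -8*x - 1.
  f_y = 1.
f_y = 1 is a nonzero constant, so f_y never vanishes: no point (x, y) can satisfy f = f_x = f_y = 0. In particular no (x, y) ∈ {−4, ..., 4}² is singular; the curve is smooth.


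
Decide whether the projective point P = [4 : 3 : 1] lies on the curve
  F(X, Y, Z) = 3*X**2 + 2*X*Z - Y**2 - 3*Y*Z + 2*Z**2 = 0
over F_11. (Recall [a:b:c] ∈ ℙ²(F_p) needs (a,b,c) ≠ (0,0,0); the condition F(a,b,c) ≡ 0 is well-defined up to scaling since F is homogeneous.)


F(4,3,1) ≡ 7 (mod 11); P is NOT on the curve.

Evaluate F(4, 3, 1) term-by-term (mod 11).
  3*X**2 ↦ 3·16·1·1 = 48
  2*X*Z ↦ 2·4·1·1 = 8
  -Y**2 ↦ -1·1·9·1 = -9
  -3*Y*Z ↦ -3·1·3·1 = -9
  2*Z**2 ↦ 2·1·1·1 = 2
Sum: F(4, 3, 1) = (48) + (8) + (-9) + (-9) + (2) = 40.
Reducing mod 11: 40 ≡ 7 (mod 11).
Since F(a, b, c) ≡ 7 ≠ 0 (mod 11), P does NOT lie on the curve.


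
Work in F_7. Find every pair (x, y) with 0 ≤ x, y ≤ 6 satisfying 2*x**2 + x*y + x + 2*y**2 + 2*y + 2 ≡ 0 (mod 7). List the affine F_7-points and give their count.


Affine F_7-points: {(0, 2), (0, 4), (1, 4), (1, 5), (2, 2), (2, 3), (3, 3), (3, 5)}; count = 8.

For each of the 49 pairs (x, y) ∈ F_7², evaluate f(x, y) mod 7. Record the zeros.
  x = 0: [0↦2, 1↦6, 2↦0, 3↦5, 4↦0, 5↦6, 6↦2]  zeros at y ∈ {2, 4}
  x = 1: [0↦5, 1↦3, 2↦5, 3↦4, 4↦0, 5↦0, 6↦4]  zeros at y ∈ {4, 5}
  x = 2: [0↦5, 1↦4, 2↦0, 3↦0, 4↦4, 5↦5, 6↦3]  zeros at y ∈ {2, 3}
  x = 3: [0↦2, 1↦2, 2↦6, 3↦0, 4↦5, 5↦0, 6↦6]  zeros at y ∈ {3, 5}
  x = 4: [0↦3, 1↦4, 2↦2, 3↦4, 4↦3, 5↦6, 6↦6]  zeros at y ∈ ∅
  x = 5: [0↦1, 1↦3, 2↦2, 3↦5, 4↦5, 5↦2, 6↦3]  zeros at y ∈ ∅
  x = 6: [0↦3, 1↦6, 2↦6, 3↦3, 4↦4, 5↦2, 6↦4]  zeros at y ∈ ∅
Collecting zeros: affine points = {(0, 2), (0, 4), (1, 4), (1, 5), (2, 2), (2, 3), (3, 3), (3, 5)}.
Total count |C(F_7)_aff| = 8.


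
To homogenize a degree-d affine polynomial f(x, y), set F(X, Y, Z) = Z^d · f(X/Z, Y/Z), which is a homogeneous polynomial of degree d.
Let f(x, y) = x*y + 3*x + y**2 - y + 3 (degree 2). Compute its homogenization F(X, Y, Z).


F(X, Y, Z) = X*Y + 3*X*Z + Y**2 - Y*Z + 3*Z**2

deg(f) = 2.
Substitute x = X/Z, y = Y/Z into f, then multiply by Z^2.
  monomial 1·x^1·y^1 ↦ 1·X^1·Y^1·Z^0.
  monomial 3·x^1·y^0 ↦ 3·X^1·Y^0·Z^1.
  monomial 1·x^0·y^2 ↦ 1·X^0·Y^2·Z^0.
  monomial -1·x^0·y^1 ↦ -1·X^0·Y^1·Z^1.
  monomial 3·x^0·y^0 ↦ 3·X^0·Y^0·Z^2.
Collecting: F(X, Y, Z) = X*Y + 3*X*Z + Y**2 - Y*Z + 3*Z**2.


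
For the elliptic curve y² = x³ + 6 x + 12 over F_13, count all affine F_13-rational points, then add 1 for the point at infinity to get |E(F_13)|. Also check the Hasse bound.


Affine points = {(0, 5), (0, 8), (4, 3), (4, 10), (6, 2), (6, 11), (8, 0)}; affine count = 7; |E(F_13)| = 8.

Discriminant check: Δ ∝ 4a³ + 27b² = 4·6³ + 27·12² = 4·216 + 27·144 ≡ 7 (mod 13). Nonzero ⇒ E is nonsingular.
For each x ∈ F_13, compute rhs = x³ + 6·x + 12 mod 13, then count y ∈ F_13 with y² ≡ rhs.
  x = 0: rhs = 12, matching y values: 5, 8 (2 points).
  x = 1: rhs = 6, matching y values: none (0 points).
  x = 2: rhs = 6, matching y values: none (0 points).
  x = 3: rhs = 5, matching y values: none (0 points).
  x = 4: rhs = 9, matching y values: 3, 10 (2 points).
  x = 5: rhs = 11, matching y values: none (0 points).
  x = 6: rhs = 4, matching y values: 2, 11 (2 points).
  x = 7: rhs = 7, matching y values: none (0 points).
  x = 8: rhs = 0, matching y values: 0 (1 points).
  x = 9: rhs = 2, matching y values: none (0 points).
  x = 10: rhs = 6, matching y values: none (0 points).
  x = 11: rhs = 5, matching y values: none (0 points).
  x = 12: rhs = 5, matching y values: none (0 points).
Total affine count: 7.
Full point count |E(F_13)| = 7 + 1 = 8.
Hasse bound: |8 − (13+1)| = |-6| = 6 ≤ 2√13 ≈ 7.2111 ✓.


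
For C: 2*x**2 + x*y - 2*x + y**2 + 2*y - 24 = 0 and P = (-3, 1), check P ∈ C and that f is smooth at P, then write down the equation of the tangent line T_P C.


Tangent line at P: -13*x + y - 40 = 0.

Step 1: f(-3, 1) = 0, so P lies on C.
Step 2: partial derivatives
  f_x(x, y) = 4*x + y - 2, f_y(x, y) = x + 2*y + 2.
  f_x(P) = -13, f_y(P) = 1 (gradient nonzero, so P is smooth).
Step 3: tangent line at P: -13·(x − -3) + 1·(y − 1) = 0.
Expanding: -13*x + y - 40 = 0.


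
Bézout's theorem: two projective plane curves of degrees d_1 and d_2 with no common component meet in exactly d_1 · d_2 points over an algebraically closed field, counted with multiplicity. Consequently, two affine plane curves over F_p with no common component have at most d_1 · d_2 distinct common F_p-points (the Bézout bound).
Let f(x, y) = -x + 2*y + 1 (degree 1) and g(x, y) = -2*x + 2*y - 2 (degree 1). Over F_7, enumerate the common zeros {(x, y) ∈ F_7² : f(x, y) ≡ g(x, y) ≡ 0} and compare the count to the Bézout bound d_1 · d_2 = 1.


Common zeros: {(4, 5)}; count = 1; Bézout bound = 1.

deg(f) = 1, deg(g) = 1, so Bézout bound = 1.
Scan x ∈ F_7. For each x, list the y ∈ F_7 with f(x, y) ≡ 0 and those with g(x, y) ≡ 0 (mod 7); the common zeros in that column are the intersection.
  x = 0: f ≡ 0 at y ∈ {3}; g ≡ 0 at y ∈ {1}; common: ∅.
  x = 1: f ≡ 0 at y ∈ {0}; g ≡ 0 at y ∈ {2}; common: ∅.
  x = 2: f ≡ 0 at y ∈ {4}; g ≡ 0 at y ∈ {3}; common: ∅.
  x = 3: f ≡ 0 at y ∈ {1}; g ≡ 0 at y ∈ {4}; common: ∅.
  x = 4: f ≡ 0 at y ∈ {5}; g ≡ 0 at y ∈ {5}; common: {5}.
  x = 5: f ≡ 0 at y ∈ {2}; g ≡ 0 at y ∈ {6}; common: ∅.
  x = 6: f ≡ 0 at y ∈ {6}; g ≡ 0 at y ∈ {0}; common: ∅.
Collecting: common zeros = {(4, 5)}, so the count is 1.
Comparison with the Bézout bound: 1 ≤ 1 = deg(f)·deg(g), as expected for curves with no common component (the bound is attained).


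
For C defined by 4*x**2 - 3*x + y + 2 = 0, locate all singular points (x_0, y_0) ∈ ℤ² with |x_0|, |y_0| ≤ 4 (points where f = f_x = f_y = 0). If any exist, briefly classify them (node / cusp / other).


No singular points in the scanned grid; C is smooth there.

Compute partial derivatives:
  f_x = 8*x - 3.
  f_y = 1.
f_y = 1 is a nonzero constant, so f_y never vanishes: no point (x, y) can satisfy f = f_x = f_y = 0. In particular no (x, y) ∈ {−4, ..., 4}² is singular; the curve is smooth.


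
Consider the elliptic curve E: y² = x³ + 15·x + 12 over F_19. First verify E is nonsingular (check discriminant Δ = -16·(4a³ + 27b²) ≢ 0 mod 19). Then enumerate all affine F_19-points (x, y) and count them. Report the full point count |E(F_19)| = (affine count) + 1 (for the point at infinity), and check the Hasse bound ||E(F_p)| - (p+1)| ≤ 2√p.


Affine points = {(1, 3), (1, 16), (7, 2), (7, 17), (8, 6), (8, 13), (11, 8), (11, 11), (12, 1), (12, 18), (16, 4), (16, 15)}; affine count = 12; |E(F_19)| = 13.

Discriminant check: Δ ∝ 4a³ + 27b² = 4·15³ + 27·12² = 4·3375 + 27·144 ≡ 3 (mod 19). Nonzero ⇒ E is nonsingular.
For each x ∈ F_19, compute rhs = x³ + 15·x + 12 mod 19, then count y ∈ F_19 with y² ≡ rhs.
  x = 0: rhs = 12, matching y values: none (0 points).
  x = 1: rhs = 9, matching y values: 3, 16 (2 points).
  x = 2: rhs = 12, matching y values: none (0 points).
  x = 3: rhs = 8, matching y values: none (0 points).
  x = 4: rhs = 3, matching y values: none (0 points).
  x = 5: rhs = 3, matching y values: none (0 points).
  x = 6: rhs = 14, matching y values: none (0 points).
  x = 7: rhs = 4, matching y values: 2, 17 (2 points).
  x = 8: rhs = 17, matching y values: 6, 13 (2 points).
  x = 9: rhs = 2, matching y values: none (0 points).
  x = 10: rhs = 3, matching y values: none (0 points).
  x = 11: rhs = 7, matching y values: 8, 11 (2 points).
  x = 12: rhs = 1, matching y values: 1, 18 (2 points).
  x = 13: rhs = 10, matching y values: none (0 points).
  x = 14: rhs = 2, matching y values: none (0 points).
  x = 15: rhs = 2, matching y values: none (0 points).
  x = 16: rhs = 16, matching y values: 4, 15 (2 points).
  x = 17: rhs = 12, matching y values: none (0 points).
  x = 18: rhs = 15, matching y values: none (0 points).
Total affine count: 12.
Full point count |E(F_19)| = 12 + 1 = 13.
Hasse bound: |13 − (19+1)| = |-7| = 7 ≤ 2√19 ≈ 8.7178 ✓.


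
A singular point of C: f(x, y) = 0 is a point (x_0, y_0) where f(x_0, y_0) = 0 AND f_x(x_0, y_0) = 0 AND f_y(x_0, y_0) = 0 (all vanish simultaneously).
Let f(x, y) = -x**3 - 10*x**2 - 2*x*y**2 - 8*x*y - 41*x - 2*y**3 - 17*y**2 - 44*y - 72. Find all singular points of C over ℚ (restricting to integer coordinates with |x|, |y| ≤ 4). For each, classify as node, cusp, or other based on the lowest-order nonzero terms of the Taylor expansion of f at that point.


Singular points: {(-3, -2)}; classification: node.

Compute partial derivatives:
  f_x = -3*x**2 - 20*x - 2*y**2 - 8*y - 41.
  f_y = -4*x*y - 8*x - 6*y**2 - 34*y - 44.
Scan x_0 ∈ {−4, ..., 4}. For each x_0, f_y(x_0, y) is a polynomial in y; find its integer roots y ∈ {−4, ..., 4}, then test f_x and f at those candidates.
  x = -4: f_y(-4, y) = -6*y**2 - 18*y - 12; vanishes at y ∈ {-2, -1}. (-4, -2): f_x = -1 ≠ 0; (-4, -1): f_x = -3 ≠ 0.
  x = -3: f_y(-3, y) = -6*y**2 - 22*y - 20; vanishes at y ∈ {-2}. (-3, -2): f_x = 0, f = 0 — SINGULAR.
  x = -2: f_y(-2, y) = -6*y**2 - 26*y - 28; vanishes at y ∈ {-2}. (-2, -2): f_x = -5 ≠ 0.
  x = -1: f_y(-1, y) = -6*y**2 - 30*y - 36; vanishes at y ∈ {-3, -2}. (-1, -3): f_x = -18 ≠ 0; (-1, -2): f_x = -16 ≠ 0.
  x = 0: f_y(0, y) = -6*y**2 - 34*y - 44; vanishes at y ∈ {-2}. (0, -2): f_x = -33 ≠ 0.
  x = 1: f_y(1, y) = -6*y**2 - 38*y - 52; vanishes at y ∈ {-2}. (1, -2): f_x = -56 ≠ 0.
  x = 2: f_y(2, y) = -6*y**2 - 42*y - 60; vanishes at y ∈ {-2}. (2, -2): f_x = -85 ≠ 0.
  x = 3: f_y(3, y) = -6*y**2 - 46*y - 68; vanishes at y ∈ {-2}. (3, -2): f_x = -120 ≠ 0.
  x = 4: f_y(4, y) = -6*y**2 - 50*y - 76; vanishes at y ∈ {-2}. (4, -2): f_x = -161 ≠ 0.
Only singular point on the grid: (-3, -2).
Classify: substitute x = -3 + u, y = -2 + v and expand: f = -u**3 - u**2 - 2*u*v**2 - 2*v**3 + v**2.
No constant or linear terms (consistent with a singular point). Quadratic part: -u**2 + v**2. Cubic part: -u**3 - 2*u*v**2 - 2*v**3.
The quadratic part v**2 - u**2 = (v − u)(v + u) splits into two distinct linear factors, so there are two distinct tangent lines y − -2 = ±(x − -3) — this is a node (ordinary double point).
Classification: node.


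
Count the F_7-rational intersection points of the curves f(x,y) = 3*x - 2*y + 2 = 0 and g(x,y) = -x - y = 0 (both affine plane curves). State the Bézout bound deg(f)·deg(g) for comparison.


Common zeros: {(1, 6)}; count = 1; Bézout bound = 1.

deg(f) = 1, deg(g) = 1, so Bézout bound = 1.
Scan x ∈ F_7. For each x, list the y ∈ F_7 with f(x, y) ≡ 0 and those with g(x, y) ≡ 0 (mod 7); the common zeros in that column are the intersection.
  x = 0: f ≡ 0 at y ∈ {1}; g ≡ 0 at y ∈ {0}; common: ∅.
  x = 1: f ≡ 0 at y ∈ {6}; g ≡ 0 at y ∈ {6}; common: {6}.
  x = 2: f ≡ 0 at y ∈ {4}; g ≡ 0 at y ∈ {5}; common: ∅.
  x = 3: f ≡ 0 at y ∈ {2}; g ≡ 0 at y ∈ {4}; common: ∅.
  x = 4: f ≡ 0 at y ∈ {0}; g ≡ 0 at y ∈ {3}; common: ∅.
  x = 5: f ≡ 0 at y ∈ {5}; g ≡ 0 at y ∈ {2}; common: ∅.
  x = 6: f ≡ 0 at y ∈ {3}; g ≡ 0 at y ∈ {1}; common: ∅.
Collecting: common zeros = {(1, 6)}, so the count is 1.
Comparison with the Bézout bound: 1 ≤ 1 = deg(f)·deg(g), as expected for curves with no common component (the bound is attained).


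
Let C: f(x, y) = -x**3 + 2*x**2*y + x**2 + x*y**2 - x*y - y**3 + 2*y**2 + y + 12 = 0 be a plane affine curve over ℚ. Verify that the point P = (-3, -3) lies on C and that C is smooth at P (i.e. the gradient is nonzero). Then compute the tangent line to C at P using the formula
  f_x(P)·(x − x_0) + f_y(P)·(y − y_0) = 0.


Tangent line at P: 15*x + y + 48 = 0.

Step 1: f(-3, -3) = 0, so P lies on C.
Step 2: partial derivatives
  f_x(x, y) = -3*x**2 + 4*x*y + 2*x + y**2 - y, f_y(x, y) = 2*x**2 + 2*x*y - x - 3*y**2 + 4*y + 1.
  f_x(P) = 15, f_y(P) = 1 (gradient nonzero, so P is smooth).
Step 3: tangent line at P: 15·(x − -3) + 1·(y − -3) = 0.
Expanding: 15*x + y + 48 = 0.


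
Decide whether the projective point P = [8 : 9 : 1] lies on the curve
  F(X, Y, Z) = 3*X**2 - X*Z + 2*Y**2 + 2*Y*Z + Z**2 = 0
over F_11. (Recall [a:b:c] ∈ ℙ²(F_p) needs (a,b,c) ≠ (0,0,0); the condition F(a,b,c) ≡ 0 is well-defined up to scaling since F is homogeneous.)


F(8,9,1) ≡ 2 (mod 11); P is NOT on the curve.

Evaluate F(8, 9, 1) term-by-term (mod 11).
  3*X**2 ↦ 3·64·1·1 = 192
  -X*Z ↦ -1·8·1·1 = -8
  2*Y**2 ↦ 2·1·81·1 = 162
  2*Y*Z ↦ 2·1·9·1 = 18
  Z**2 ↦ 1·1·1·1 = 1
Sum: F(8, 9, 1) = (192) + (-8) + (162) + (18) + (1) = 365.
Reducing mod 11: 365 ≡ 2 (mod 11).
Since F(a, b, c) ≡ 2 ≠ 0 (mod 11), P does NOT lie on the curve.


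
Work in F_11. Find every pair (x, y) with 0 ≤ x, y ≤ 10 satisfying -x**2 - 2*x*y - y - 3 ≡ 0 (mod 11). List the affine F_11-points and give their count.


Affine F_11-points: {(0, 8), (1, 6), (2, 3), (3, 3), (4, 4), (6, 8), (7, 9), (8, 9), (9, 6), (10, 4)}; count = 10.

For each of the 121 pairs (x, y) ∈ F_11², evaluate f(x, y) mod 11. Record the zeros.
  x = 0: [0↦8, 1↦7, 2↦6, 3↦5, 4↦4, 5↦3, 6↦2, 7↦1, 8↦0, 9↦10, 10↦9]  zeros at y ∈ {8}
  x = 1: [0↦7, 1↦4, 2↦1, 3↦9, 4↦6, 5↦3, 6↦0, 7↦8, 8↦5, 9↦2, 10↦10]  zeros at y ∈ {6}
  x = 2: [0↦4, 1↦10, 2↦5, 3↦0, 4↦6, 5↦1, 6↦7, 7↦2, 8↦8, 9↦3, 10↦9]  zeros at y ∈ {3}
  x = 3: [0↦10, 1↦3, 2↦7, 3↦0, 4↦4, 5↦8, 6↦1, 7↦5, 8↦9, 9↦2, 10↦6]  zeros at y ∈ {3}
  x = 4: [0↦3, 1↦5, 2↦7, 3↦9, 4↦0, 5↦2, 6↦4, 7↦6, 8↦8, 9↦10, 10↦1]  zeros at y ∈ {4}
  x = 5: [0↦5, 1↦5, 2↦5, 3↦5, 4↦5, 5↦5, 6↦5, 7↦5, 8↦5, 9↦5, 10↦5]  zeros at y ∈ ∅
  x = 6: [0↦5, 1↦3, 2↦1, 3↦10, 4↦8, 5↦6, 6↦4, 7↦2, 8↦0, 9↦9, 10↦7]  zeros at y ∈ {8}
  x = 7: [0↦3, 1↦10, 2↦6, 3↦2, 4↦9, 5↦5, 6↦1, 7↦8, 8↦4, 9↦0, 10↦7]  zeros at y ∈ {9}
  x = 8: [0↦10, 1↦4, 2↦9, 3↦3, 4↦8, 5↦2, 6↦7, 7↦1, 8↦6, 9↦0, 10↦5]  zeros at y ∈ {9}
  x = 9: [0↦4, 1↦7, 2↦10, 3↦2, 4↦5, 5↦8, 6↦0, 7↦3, 8↦6, 9↦9, 10↦1]  zeros at y ∈ {6}
  x = 10: [0↦7, 1↦8, 2↦9, 3↦10, 4↦0, 5↦1, 6↦2, 7↦3, 8↦4, 9↦5, 10↦6]  zeros at y ∈ {4}
Collecting zeros: affine points = {(0, 8), (1, 6), (2, 3), (3, 3), (4, 4), (6, 8), (7, 9), (8, 9), (9, 6), (10, 4)}.
Total count |C(F_11)_aff| = 10.


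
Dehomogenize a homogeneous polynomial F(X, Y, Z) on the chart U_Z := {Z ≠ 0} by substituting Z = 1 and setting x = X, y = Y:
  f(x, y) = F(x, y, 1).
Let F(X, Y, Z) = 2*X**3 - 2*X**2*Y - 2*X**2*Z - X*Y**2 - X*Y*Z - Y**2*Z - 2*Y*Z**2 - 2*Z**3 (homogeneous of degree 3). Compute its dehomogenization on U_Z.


f(x, y) = 2*x**3 - 2*x**2*y - 2*x**2 - x*y**2 - x*y - y**2 - 2*y - 2

On U_Z we set Z = 1. Each monomial c·X^i·Y^j·Z^k in F becomes c·x^i·y^j·1^k = c·x^i·y^j.
Substituting Z = 1: F(X, Y, 1) = 2*x**3 - 2*x**2*y - 2*x**2 - x*y**2 - x*y - y**2 - 2*y - 2.
Note: deg(f) ≤ deg(F) = 3; strict inequality happens when F is divisible by Z (lost terms).


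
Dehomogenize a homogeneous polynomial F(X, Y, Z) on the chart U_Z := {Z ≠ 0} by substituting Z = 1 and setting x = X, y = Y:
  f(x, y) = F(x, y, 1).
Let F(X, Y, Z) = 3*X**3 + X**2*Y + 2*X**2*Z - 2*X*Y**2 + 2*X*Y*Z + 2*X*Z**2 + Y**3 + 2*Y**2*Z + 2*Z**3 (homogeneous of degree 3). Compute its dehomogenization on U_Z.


f(x, y) = 3*x**3 + x**2*y + 2*x**2 - 2*x*y**2 + 2*x*y + 2*x + y**3 + 2*y**2 + 2

On U_Z we set Z = 1. Each monomial c·X^i·Y^j·Z^k in F becomes c·x^i·y^j·1^k = c·x^i·y^j.
Substituting Z = 1: F(X, Y, 1) = 3*x**3 + x**2*y + 2*x**2 - 2*x*y**2 + 2*x*y + 2*x + y**3 + 2*y**2 + 2.
Note: deg(f) ≤ deg(F) = 3; strict inequality happens when F is divisible by Z (lost terms).


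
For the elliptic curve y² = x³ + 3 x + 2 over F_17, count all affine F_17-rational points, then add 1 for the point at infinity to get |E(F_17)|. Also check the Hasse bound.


Affine points = {(0, 6), (0, 11), (2, 4), (2, 13), (3, 2), (3, 15), (6, 7), (6, 10), (7, 3), (7, 14), (12, 7), (12, 10), (14, 0), (16, 7), (16, 10)}; affine count = 15; |E(F_17)| = 16.

Discriminant check: Δ ∝ 4a³ + 27b² = 4·3³ + 27·2² = 4·27 + 27·4 ≡ 12 (mod 17). Nonzero ⇒ E is nonsingular.
For each x ∈ F_17, compute rhs = x³ + 3·x + 2 mod 17, then count y ∈ F_17 with y² ≡ rhs.
  x = 0: rhs = 2, matching y values: 6, 11 (2 points).
  x = 1: rhs = 6, matching y values: none (0 points).
  x = 2: rhs = 16, matching y values: 4, 13 (2 points).
  x = 3: rhs = 4, matching y values: 2, 15 (2 points).
  x = 4: rhs = 10, matching y values: none (0 points).
  x = 5: rhs = 6, matching y values: none (0 points).
  x = 6: rhs = 15, matching y values: 7, 10 (2 points).
  x = 7: rhs = 9, matching y values: 3, 14 (2 points).
  x = 8: rhs = 11, matching y values: none (0 points).
  x = 9: rhs = 10, matching y values: none (0 points).
  x = 10: rhs = 12, matching y values: none (0 points).
  x = 11: rhs = 6, matching y values: none (0 points).
  x = 12: rhs = 15, matching y values: 7, 10 (2 points).
  x = 13: rhs = 11, matching y values: none (0 points).
  x = 14: rhs = 0, matching y values: 0 (1 points).
  x = 15: rhs = 5, matching y values: none (0 points).
  x = 16: rhs = 15, matching y values: 7, 10 (2 points).
Total affine count: 15.
Full point count |E(F_17)| = 15 + 1 = 16.
Hasse bound: |16 − (17+1)| = |-2| = 2 ≤ 2√17 ≈ 8.2462 ✓.


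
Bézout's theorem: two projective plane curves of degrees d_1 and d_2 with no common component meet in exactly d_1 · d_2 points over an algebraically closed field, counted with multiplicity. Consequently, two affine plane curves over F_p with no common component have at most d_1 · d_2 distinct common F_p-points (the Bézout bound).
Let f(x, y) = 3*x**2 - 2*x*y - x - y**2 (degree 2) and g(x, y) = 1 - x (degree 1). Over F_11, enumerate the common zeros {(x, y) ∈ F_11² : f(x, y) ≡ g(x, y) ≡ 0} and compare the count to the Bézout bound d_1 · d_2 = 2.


Common zeros: {(1, 4), (1, 5)}; count = 2; Bézout bound = 2.

deg(f) = 2, deg(g) = 1, so Bézout bound = 2.
Scan x ∈ F_11. For each x, list the y ∈ F_11 with f(x, y) ≡ 0 and those with g(x, y) ≡ 0 (mod 11); the common zeros in that column are the intersection.
  x = 0: f ≡ 0 at y ∈ {0}; g ≡ 0 at y ∈ ∅; common: ∅.
  x = 1: f ≡ 0 at y ∈ {4, 5}; g ≡ 0 at y ∈ {0, 1, 2, 3, 4, 5, 6, 7, 8, 9, 10}; common: {4, 5}.
  x = 2: f ≡ 0 at y ∈ {3, 4}; g ≡ 0 at y ∈ ∅; common: ∅.
  x = 3: f ≡ 0 at y ∈ {8}; g ≡ 0 at y ∈ ∅; common: ∅.
  x = 4: f ≡ 0 at y ∈ {0, 3}; g ≡ 0 at y ∈ ∅; common: ∅.
  x = 5: f ≡ 0 at y ∈ ∅; g ≡ 0 at y ∈ ∅; common: ∅.
  x = 6: f ≡ 0 at y ∈ ∅; g ≡ 0 at y ∈ ∅; common: ∅.
  x = 7: f ≡ 0 at y ∈ ∅; g ≡ 0 at y ∈ ∅; common: ∅.
  x = 8: f ≡ 0 at y ∈ ∅; g ≡ 0 at y ∈ ∅; common: ∅.
  x = 9: f ≡ 0 at y ∈ ∅; g ≡ 0 at y ∈ ∅; common: ∅.
  x = 10: f ≡ 0 at y ∈ {5, 8}; g ≡ 0 at y ∈ ∅; common: ∅.
Collecting: common zeros = {(1, 4), (1, 5)}, so the count is 2.
Comparison with the Bézout bound: 2 ≤ 2 = deg(f)·deg(g), as expected for curves with no common component (the bound is attained).


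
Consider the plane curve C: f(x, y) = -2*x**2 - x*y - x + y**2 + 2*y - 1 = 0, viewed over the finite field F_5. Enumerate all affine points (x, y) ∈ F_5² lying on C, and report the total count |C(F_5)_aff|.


Affine F_5-points: {(2, 1), (2, 4), (3, 2), (3, 4)}; count = 4.

For each of the 25 pairs (x, y) ∈ F_5², evaluate f(x, y) mod 5. Record the zeros.
  x = 0: [0↦4, 1↦2, 2↦2, 3↦4, 4↦3]  zeros at y ∈ ∅
  x = 1: [0↦1, 1↦3, 2↦2, 3↦3, 4↦1]  zeros at y ∈ ∅
  x = 2: [0↦4, 1↦0, 2↦3, 3↦3, 4↦0]  zeros at y ∈ {1, 4}
  x = 3: [0↦3, 1↦3, 2↦0, 3↦4, 4↦0]  zeros at y ∈ {2, 4}
  x = 4: [0↦3, 1↦2, 2↦3, 3↦1, 4↦1]  zeros at y ∈ ∅
Collecting zeros: affine points = {(2, 1), (2, 4), (3, 2), (3, 4)}.
Total count |C(F_5)_aff| = 4.


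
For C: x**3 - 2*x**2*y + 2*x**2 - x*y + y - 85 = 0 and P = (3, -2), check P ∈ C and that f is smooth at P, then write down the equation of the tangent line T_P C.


Tangent line at P: 65*x - 20*y - 235 = 0.

Step 1: f(3, -2) = 0, so P lies on C.
Step 2: partial derivatives
  f_x(x, y) = 3*x**2 - 4*x*y + 4*x - y, f_y(x, y) = -2*x**2 - x + 1.
  f_x(P) = 65, f_y(P) = -20 (gradient nonzero, so P is smooth).
Step 3: tangent line at P: 65·(x − 3) + -20·(y − -2) = 0.
Expanding: 65*x - 20*y - 235 = 0.


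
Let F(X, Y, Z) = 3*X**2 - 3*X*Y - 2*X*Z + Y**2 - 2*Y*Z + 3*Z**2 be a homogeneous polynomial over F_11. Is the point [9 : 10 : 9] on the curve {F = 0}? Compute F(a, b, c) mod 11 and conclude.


F(9,10,9) ≡ 7 (mod 11); P is NOT on the curve.

Evaluate F(9, 10, 9) term-by-term (mod 11).
  3*X**2 ↦ 3·81·1·1 = 243
  -3*X*Y ↦ -3·9·10·1 = -270
  -2*X*Z ↦ -2·9·1·9 = -162
  Y**2 ↦ 1·1·100·1 = 100
  -2*Y*Z ↦ -2·1·10·9 = -180
  3*Z**2 ↦ 3·1·1·81 = 243
Sum: F(9, 10, 9) = (243) + (-270) + (-162) + (100) + (-180) + (243) = -26.
Reducing mod 11: -26 ≡ 7 (mod 11).
Since F(a, b, c) ≡ 7 ≠ 0 (mod 11), P does NOT lie on the curve.


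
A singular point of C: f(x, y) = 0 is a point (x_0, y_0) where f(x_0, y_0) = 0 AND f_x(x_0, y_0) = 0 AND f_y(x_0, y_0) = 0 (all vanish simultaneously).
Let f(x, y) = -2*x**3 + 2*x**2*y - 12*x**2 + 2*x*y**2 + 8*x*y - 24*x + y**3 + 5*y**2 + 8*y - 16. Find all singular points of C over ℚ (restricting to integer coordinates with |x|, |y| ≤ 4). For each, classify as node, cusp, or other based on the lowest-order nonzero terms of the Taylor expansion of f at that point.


Singular points: {(-2, 0)}; classification: cusp.

Compute partial derivatives:
  f_x = -6*x**2 + 4*x*y - 24*x + 2*y**2 + 8*y - 24.
  f_y = 2*x**2 + 4*x*y + 8*x + 3*y**2 + 10*y + 8.
Scan x_0 ∈ {−4, ..., 4}. For each x_0, f_y(x_0, y) is a polynomial in y; find its integer roots y ∈ {−4, ..., 4}, then test f_x and f at those candidates.
  x = -4: f_y(-4, y) = 3*y**2 - 6*y + 8; no integer root y with |y| ≤ 4.
  x = -3: f_y(-3, y) = 3*y**2 - 2*y + 2; no integer root y with |y| ≤ 4.
  x = -2: f_y(-2, y) = 3*y**2 + 2*y; vanishes at y ∈ {0}. (-2, 0): f_x = 0, f = 0 — SINGULAR.
  x = -1: f_y(-1, y) = 3*y**2 + 6*y + 2; no integer root y with |y| ≤ 4.
  x = 0: f_y(0, y) = 3*y**2 + 10*y + 8; vanishes at y ∈ {-2}. (0, -2): f_x = -32 ≠ 0.
  x = 1: f_y(1, y) = 3*y**2 + 14*y + 18; no integer root y with |y| ≤ 4.
  x = 2: f_y(2, y) = 3*y**2 + 18*y + 32; no integer root y with |y| ≤ 4.
  x = 3: f_y(3, y) = 3*y**2 + 22*y + 50; no integer root y with |y| ≤ 4.
  x = 4: f_y(4, y) = 3*y**2 + 26*y + 72; no integer root y with |y| ≤ 4.
Only singular point on the grid: (-2, 0).
Classify: substitute x = -2 + u, y = 0 + v and expand: f = -2*u**3 + 2*u**2*v + 2*u*v**2 + v**3 + v**2.
No constant or linear terms (consistent with a singular point). Quadratic part: v**2. Cubic part: -2*u**3 + 2*u**2*v + 2*u*v**2 + v**3.
The quadratic part v**2 is a perfect square, so there is a single (double) tangent line v = 0, i.e. y = 0. Restricting the cubic part to that line (v = 0) leaves -2*u**3 ≠ 0, so f is not divisible by v and the branch is v² ≈ 2*u**3 to lowest order — this is a cusp.
Classification: cusp.


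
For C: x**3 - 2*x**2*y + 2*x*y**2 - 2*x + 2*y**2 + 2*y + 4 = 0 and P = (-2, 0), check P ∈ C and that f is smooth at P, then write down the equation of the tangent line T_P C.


Tangent line at P: 10*x - 6*y + 20 = 0.

Step 1: f(-2, 0) = 0, so P lies on C.
Step 2: partial derivatives
  f_x(x, y) = 3*x**2 - 4*x*y + 2*y**2 - 2, f_y(x, y) = -2*x**2 + 4*x*y + 4*y + 2.
  f_x(P) = 10, f_y(P) = -6 (gradient nonzero, so P is smooth).
Step 3: tangent line at P: 10·(x − -2) + -6·(y − 0) = 0.
Expanding: 10*x - 6*y + 20 = 0.


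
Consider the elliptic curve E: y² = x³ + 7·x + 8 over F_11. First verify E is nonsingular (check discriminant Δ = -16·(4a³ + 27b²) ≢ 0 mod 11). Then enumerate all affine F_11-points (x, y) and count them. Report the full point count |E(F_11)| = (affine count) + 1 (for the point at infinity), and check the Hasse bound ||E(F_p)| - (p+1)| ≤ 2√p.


Affine points = {(1, 4), (1, 7), (3, 1), (3, 10), (4, 1), (4, 10), (5, 5), (5, 6), (7, 2), (7, 9), (8, 2), (8, 9), (10, 0)}; affine count = 13; |E(F_11)| = 14.

Discriminant check: Δ ∝ 4a³ + 27b² = 4·7³ + 27·8² = 4·343 + 27·64 ≡ 9 (mod 11). Nonzero ⇒ E is nonsingular.
For each x ∈ F_11, compute rhs = x³ + 7·x + 8 mod 11, then count y ∈ F_11 with y² ≡ rhs.
  x = 0: rhs = 8, matching y values: none (0 points).
  x = 1: rhs = 5, matching y values: 4, 7 (2 points).
  x = 2: rhs = 8, matching y values: none (0 points).
  x = 3: rhs = 1, matching y values: 1, 10 (2 points).
  x = 4: rhs = 1, matching y values: 1, 10 (2 points).
  x = 5: rhs = 3, matching y values: 5, 6 (2 points).
  x = 6: rhs = 2, matching y values: none (0 points).
  x = 7: rhs = 4, matching y values: 2, 9 (2 points).
  x = 8: rhs = 4, matching y values: 2, 9 (2 points).
  x = 9: rhs = 8, matching y values: none (0 points).
  x = 10: rhs = 0, matching y values: 0 (1 points).
Total affine count: 13.
Full point count |E(F_11)| = 13 + 1 = 14.
Hasse bound: |14 − (11+1)| = |2| = 2 ≤ 2√11 ≈ 6.6332 ✓.


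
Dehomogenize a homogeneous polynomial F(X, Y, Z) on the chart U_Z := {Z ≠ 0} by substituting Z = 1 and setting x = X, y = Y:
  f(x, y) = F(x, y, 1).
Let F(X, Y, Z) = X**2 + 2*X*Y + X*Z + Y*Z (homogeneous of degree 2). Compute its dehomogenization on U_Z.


f(x, y) = x**2 + 2*x*y + x + y

On U_Z we set Z = 1. Each monomial c·X^i·Y^j·Z^k in F becomes c·x^i·y^j·1^k = c·x^i·y^j.
Substituting Z = 1: F(X, Y, 1) = x**2 + 2*x*y + x + y.
Note: deg(f) ≤ deg(F) = 2; strict inequality happens when F is divisible by Z (lost terms).


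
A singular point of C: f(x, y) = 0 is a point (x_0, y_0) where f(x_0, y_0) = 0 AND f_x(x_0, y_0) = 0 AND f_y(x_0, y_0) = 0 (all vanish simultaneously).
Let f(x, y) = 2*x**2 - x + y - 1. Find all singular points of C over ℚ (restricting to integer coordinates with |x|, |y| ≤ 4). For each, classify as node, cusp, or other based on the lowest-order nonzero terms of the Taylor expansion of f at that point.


No singular points in the scanned grid; C is smooth there.

Compute partial derivatives:
  f_x = 4*x - 1.
  f_y = 1.
f_y = 1 is a nonzero constant, so f_y never vanishes: no point (x, y) can satisfy f = f_x = f_y = 0. In particular no (x, y) ∈ {−4, ..., 4}² is singular; the curve is smooth.
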